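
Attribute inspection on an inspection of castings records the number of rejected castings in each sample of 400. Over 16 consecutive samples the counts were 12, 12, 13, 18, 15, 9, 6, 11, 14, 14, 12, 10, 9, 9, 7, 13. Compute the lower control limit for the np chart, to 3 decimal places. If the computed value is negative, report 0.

p̄ = Σdᵢ / (k·n) = 184 / (16 × 400) = 0.02875
LCL = np̄ − 3·√(np̄(1−p̄)) = 11.5000 − 3 × 3.3421 = 1.4738

1.474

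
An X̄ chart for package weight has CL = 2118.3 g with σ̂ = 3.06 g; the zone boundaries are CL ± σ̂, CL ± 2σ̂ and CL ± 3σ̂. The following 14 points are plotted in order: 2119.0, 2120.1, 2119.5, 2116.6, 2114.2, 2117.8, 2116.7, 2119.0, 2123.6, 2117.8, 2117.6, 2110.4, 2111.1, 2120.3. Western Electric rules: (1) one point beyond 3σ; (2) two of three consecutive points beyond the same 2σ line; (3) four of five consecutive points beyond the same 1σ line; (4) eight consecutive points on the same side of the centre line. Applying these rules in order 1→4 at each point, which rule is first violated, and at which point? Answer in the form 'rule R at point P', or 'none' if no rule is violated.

Zone of each point (C = within 1σ̂, B = 1σ̂–2σ̂, A = 2σ̂–3σ̂, * = beyond 3σ̂; sign = side of CL): 1:+C, 2:+C, 3:+C, 4:-C, 5:-B, 6:-C, 7:-C, 8:+C, 9:+B, 10:-C, 11:-C, 12:-A, 13:-A, 14:+C
Rule 2 (two of three consecutive points beyond the same 2σ limit) is satisfied at point 13.

rule 2 at point 13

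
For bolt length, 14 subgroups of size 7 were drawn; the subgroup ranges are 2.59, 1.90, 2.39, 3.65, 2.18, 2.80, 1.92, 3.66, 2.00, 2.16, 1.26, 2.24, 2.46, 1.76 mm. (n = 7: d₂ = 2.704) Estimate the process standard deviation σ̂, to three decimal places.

0.871

R̄ = (2.59 + 1.90 + 2.39 + 3.65 + 2.18 + 2.80 + 1.92 + 3.66 + 2.00 + 2.16 + 1.26 + 2.24 + 2.46 + 1.76) / 14 = 2.3550
σ̂ = R̄ / d₂ = 2.3550 / 2.704 = 0.8709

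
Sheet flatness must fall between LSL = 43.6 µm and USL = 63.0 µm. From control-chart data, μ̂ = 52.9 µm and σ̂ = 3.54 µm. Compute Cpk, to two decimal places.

Cpu = (USL − μ̂) / (3σ̂) = (63.0 − 52.9) / (3 × 3.54) = 0.9510; Cpl = (μ̂ − LSL) / (3σ̂) = (52.9 − 43.6) / (3 × 3.54) = 0.8757; Cpk = min(Cpu, Cpl) = 0.8757

0.88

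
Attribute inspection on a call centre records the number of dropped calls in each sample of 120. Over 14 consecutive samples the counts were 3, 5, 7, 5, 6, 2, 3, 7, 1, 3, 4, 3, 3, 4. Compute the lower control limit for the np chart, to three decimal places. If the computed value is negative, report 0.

p̄ = Σdᵢ / (k·n) = 56 / (14 × 120) = 0.03333
LCL = np̄ − 3·√(np̄(1−p̄)) = 4.0000 − 3 × 1.9664 = -1.8992 → 0 (negative, so LCL = 0)

0.000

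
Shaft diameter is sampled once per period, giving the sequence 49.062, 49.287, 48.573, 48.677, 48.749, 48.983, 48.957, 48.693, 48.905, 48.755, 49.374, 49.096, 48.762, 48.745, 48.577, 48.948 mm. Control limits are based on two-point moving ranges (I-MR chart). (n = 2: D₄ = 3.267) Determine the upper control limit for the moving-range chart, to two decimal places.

Moving ranges: 0.225, 0.714, 0.104, 0.072, 0.234, 0.026, 0.264, 0.212, 0.150, 0.619, 0.278, 0.334, 0.017, 0.168, 0.371; M̄R̄ = 3.7880 / 15 = 0.2525
UCL_MR = D₄·M̄R̄ = 3.267 × 0.2525 = 0.8250

0.83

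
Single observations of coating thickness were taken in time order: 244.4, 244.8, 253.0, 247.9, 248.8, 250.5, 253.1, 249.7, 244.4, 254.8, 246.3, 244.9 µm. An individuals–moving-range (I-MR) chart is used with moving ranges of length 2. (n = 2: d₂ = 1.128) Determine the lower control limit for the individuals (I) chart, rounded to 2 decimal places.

X̄ = (244.4 + 244.8 + 253.0 + 247.9 + 248.8 + 250.5 + 253.1 + 249.7 + 244.4 + 254.8 + 246.3 + 244.9) / 12 = 248.5500
Moving ranges: 0.4, 8.2, 5.1, 0.9, 1.7, 2.6, 3.4, 5.3, 10.4, 8.5, 1.4; M̄R̄ = 47.9000 / 11 = 4.3545
LCL = X̄ − 3·M̄R̄/d₂ = 248.5500 − 3 × 4.3545 / 1.128 = 236.9688

236.97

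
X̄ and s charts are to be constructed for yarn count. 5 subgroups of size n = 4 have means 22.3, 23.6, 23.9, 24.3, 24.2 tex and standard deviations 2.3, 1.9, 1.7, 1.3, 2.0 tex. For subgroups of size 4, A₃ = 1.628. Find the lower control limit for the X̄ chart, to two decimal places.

20.66

X̄̄ = (22.3 + 23.6 + 23.9 + 24.3 + 24.2) / 5 = 23.6600
s̄ = (2.3 + 1.9 + 1.7 + 1.3 + 2.0) / 5 = 1.8400
LCL = X̄̄ − A₃·s̄ = 23.6600 − 1.628 × 1.8400 = 20.6645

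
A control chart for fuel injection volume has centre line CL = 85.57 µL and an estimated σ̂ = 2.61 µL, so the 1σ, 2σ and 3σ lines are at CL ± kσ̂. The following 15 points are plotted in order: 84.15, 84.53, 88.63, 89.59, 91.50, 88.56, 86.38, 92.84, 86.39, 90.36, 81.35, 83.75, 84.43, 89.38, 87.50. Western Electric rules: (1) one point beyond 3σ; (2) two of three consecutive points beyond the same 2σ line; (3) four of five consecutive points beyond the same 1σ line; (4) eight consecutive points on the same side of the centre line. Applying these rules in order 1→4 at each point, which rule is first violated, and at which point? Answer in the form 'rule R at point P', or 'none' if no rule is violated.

Zone of each point (C = within 1σ̂, B = 1σ̂–2σ̂, A = 2σ̂–3σ̂, * = beyond 3σ̂; sign = side of CL): 1:-C, 2:-C, 3:+B, 4:+B, 5:+A, 6:+B, 7:+C, 8:+A, 9:+C, 10:+B, 11:-B, 12:-C, 13:-C, 14:+B, 15:+C
Rule 3 (four of five consecutive points beyond the same 1σ limit) is satisfied at point 6.

rule 3 at point 6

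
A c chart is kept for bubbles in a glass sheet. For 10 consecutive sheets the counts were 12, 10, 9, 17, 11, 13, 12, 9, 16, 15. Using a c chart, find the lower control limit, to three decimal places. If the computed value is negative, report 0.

c̄ = (12 + 10 + 9 + 17 + 11 + 13 + 12 + 9 + 16 + 15) / 10 = 124 / 10 = 12.4000
LCL = c̄ − 3√c̄ = 12.4000 − 3 × 3.5214 = 1.8359

1.836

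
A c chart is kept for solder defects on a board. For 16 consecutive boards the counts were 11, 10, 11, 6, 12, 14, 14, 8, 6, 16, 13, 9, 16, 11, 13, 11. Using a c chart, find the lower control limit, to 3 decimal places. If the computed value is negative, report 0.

c̄ = (11 + 10 + 11 + 6 + 12 + 14 + 14 + 8 + 6 + 16 + 13 + 9 + 16 + 11 + 13 + 11) / 16 = 181 / 16 = 11.3125
LCL = c̄ − 3√c̄ = 11.3125 − 3 × 3.3634 = 1.2223

1.222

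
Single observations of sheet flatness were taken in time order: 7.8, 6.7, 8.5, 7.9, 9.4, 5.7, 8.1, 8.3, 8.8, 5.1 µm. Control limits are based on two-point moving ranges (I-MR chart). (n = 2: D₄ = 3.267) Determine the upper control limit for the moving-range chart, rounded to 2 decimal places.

Moving ranges: 1.1, 1.8, 0.6, 1.5, 3.7, 2.4, 0.2, 0.5, 3.7; M̄R̄ = 15.5000 / 9 = 1.7222
UCL_MR = D₄·M̄R̄ = 3.267 × 1.7222 = 5.6265

5.63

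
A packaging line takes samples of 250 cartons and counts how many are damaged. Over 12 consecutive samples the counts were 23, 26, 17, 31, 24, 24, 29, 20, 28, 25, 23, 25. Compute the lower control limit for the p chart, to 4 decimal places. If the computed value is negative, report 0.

0.0418

p̄ = Σdᵢ / (k·n) = 295 / (12 × 250) = 0.09833
LCL = p̄ − 3·√(p̄(1−p̄)/n) = 0.09833 − 3 × 0.01883 = 0.04184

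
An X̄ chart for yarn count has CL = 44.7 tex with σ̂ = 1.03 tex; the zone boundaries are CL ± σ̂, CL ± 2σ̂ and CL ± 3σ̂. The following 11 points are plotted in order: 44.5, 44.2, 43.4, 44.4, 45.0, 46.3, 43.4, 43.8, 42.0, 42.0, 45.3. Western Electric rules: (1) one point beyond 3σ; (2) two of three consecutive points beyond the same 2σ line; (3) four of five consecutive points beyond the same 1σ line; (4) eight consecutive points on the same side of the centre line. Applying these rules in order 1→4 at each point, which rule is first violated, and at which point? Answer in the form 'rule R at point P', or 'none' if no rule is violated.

Zone of each point (C = within 1σ̂, B = 1σ̂–2σ̂, A = 2σ̂–3σ̂, * = beyond 3σ̂; sign = side of CL): 1:-C, 2:-C, 3:-B, 4:-C, 5:+C, 6:+B, 7:-B, 8:-C, 9:-A, 10:-A, 11:+C
Rule 2 (two of three consecutive points beyond the same 2σ limit) is satisfied at point 10.

rule 2 at point 10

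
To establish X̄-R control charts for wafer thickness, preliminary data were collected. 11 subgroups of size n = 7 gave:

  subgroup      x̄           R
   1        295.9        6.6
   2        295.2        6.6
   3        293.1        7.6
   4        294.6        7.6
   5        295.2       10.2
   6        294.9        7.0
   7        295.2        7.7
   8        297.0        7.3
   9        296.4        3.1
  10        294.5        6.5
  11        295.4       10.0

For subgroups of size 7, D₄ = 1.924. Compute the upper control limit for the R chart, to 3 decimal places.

R̄ = (6.6 + 6.6 + 7.6 + 7.6 + 10.2 + 7.0 + 7.7 + 7.3 + 3.1 + 6.5 + 10.0) / 11 = 80.2000 / 11 = 7.2909
UCL_R = D₄·R̄ = 1.924 × 7.2909 = 14.0277

14.028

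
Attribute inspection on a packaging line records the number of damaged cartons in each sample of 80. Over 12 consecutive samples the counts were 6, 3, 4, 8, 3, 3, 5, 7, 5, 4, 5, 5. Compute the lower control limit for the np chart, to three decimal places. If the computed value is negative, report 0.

0.000

p̄ = Σdᵢ / (k·n) = 58 / (12 × 80) = 0.06042
LCL = np̄ − 3·√(np̄(1−p̄)) = 4.8333 − 3 × 2.1310 = -1.5598 → 0 (negative, so LCL = 0)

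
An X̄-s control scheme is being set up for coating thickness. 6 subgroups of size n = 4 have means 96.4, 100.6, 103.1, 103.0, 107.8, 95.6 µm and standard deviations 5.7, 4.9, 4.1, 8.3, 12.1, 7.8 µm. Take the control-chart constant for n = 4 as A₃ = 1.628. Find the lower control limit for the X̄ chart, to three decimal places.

89.443

X̄̄ = (96.4 + 100.6 + 103.1 + 103.0 + 107.8 + 95.6) / 6 = 101.0833
s̄ = (5.7 + 4.9 + 4.1 + 8.3 + 12.1 + 7.8) / 6 = 7.1500
LCL = X̄̄ − A₃·s̄ = 101.0833 − 1.628 × 7.1500 = 89.4431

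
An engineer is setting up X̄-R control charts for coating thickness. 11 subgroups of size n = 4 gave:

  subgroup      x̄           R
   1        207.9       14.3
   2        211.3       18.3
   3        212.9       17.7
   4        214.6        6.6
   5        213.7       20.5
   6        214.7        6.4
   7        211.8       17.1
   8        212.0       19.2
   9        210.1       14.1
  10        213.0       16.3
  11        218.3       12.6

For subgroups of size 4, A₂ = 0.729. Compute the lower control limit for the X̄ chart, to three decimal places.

201.945

X̄̄ = (207.9 + 211.3 + 212.9 + 214.6 + 213.7 + 214.7 + 211.8 + 212.0 + 210.1 + 213.0 + 218.3) / 11 = 2340.3000 / 11 = 212.7545
R̄ = (14.3 + 18.3 + 17.7 + 6.6 + 20.5 + 6.4 + 17.1 + 19.2 + 14.1 + 16.3 + 12.6) / 11 = 163.1000 / 11 = 14.8273
LCL = X̄̄ − A₂·R̄ = 212.7545 − 0.729 × 14.8273 = 201.9455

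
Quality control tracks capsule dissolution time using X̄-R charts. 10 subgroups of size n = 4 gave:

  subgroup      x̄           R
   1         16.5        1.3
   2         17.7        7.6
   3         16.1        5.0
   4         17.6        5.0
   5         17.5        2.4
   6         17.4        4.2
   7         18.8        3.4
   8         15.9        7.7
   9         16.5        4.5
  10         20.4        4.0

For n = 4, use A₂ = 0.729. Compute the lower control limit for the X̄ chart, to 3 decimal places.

14.152

X̄̄ = (16.5 + 17.7 + 16.1 + 17.6 + 17.5 + 17.4 + 18.8 + 15.9 + 16.5 + 20.4) / 10 = 174.4000 / 10 = 17.4400
R̄ = (1.3 + 7.6 + 5.0 + 5.0 + 2.4 + 4.2 + 3.4 + 7.7 + 4.5 + 4.0) / 10 = 45.1000 / 10 = 4.5100
LCL = X̄̄ − A₂·R̄ = 17.4400 − 0.729 × 4.5100 = 14.1522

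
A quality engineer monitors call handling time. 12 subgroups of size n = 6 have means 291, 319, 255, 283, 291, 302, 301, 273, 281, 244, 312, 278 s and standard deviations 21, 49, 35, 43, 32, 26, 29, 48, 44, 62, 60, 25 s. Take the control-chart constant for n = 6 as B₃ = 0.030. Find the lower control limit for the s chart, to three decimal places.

s̄ = (21 + 49 + 35 + 43 + 32 + 26 + 29 + 48 + 44 + 62 + 60 + 25) / 12 = 39.5000
LCL_s = B₃·s̄ = 0.030 × 39.5000 = 1.1850

1.185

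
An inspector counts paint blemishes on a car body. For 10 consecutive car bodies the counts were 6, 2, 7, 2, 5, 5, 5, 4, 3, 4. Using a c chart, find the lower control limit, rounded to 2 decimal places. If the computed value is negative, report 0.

0.00

c̄ = (6 + 2 + 7 + 2 + 5 + 5 + 5 + 4 + 3 + 4) / 10 = 43 / 10 = 4.3000
LCL = c̄ − 3√c̄ = 4.3000 − 3 × 2.0736 = -1.9209 → 0 (cannot be negative)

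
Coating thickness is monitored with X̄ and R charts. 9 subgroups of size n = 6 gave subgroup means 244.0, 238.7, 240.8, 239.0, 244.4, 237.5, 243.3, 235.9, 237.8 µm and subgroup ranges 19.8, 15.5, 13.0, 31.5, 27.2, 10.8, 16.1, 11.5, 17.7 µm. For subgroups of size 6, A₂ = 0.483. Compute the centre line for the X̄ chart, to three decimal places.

X̄̄ = (244.0 + 238.7 + 240.8 + 239.0 + 244.4 + 237.5 + 243.3 + 235.9 + 237.8) / 9 = 2161.4000 / 9 = 240.1556
CL = X̄̄ = 240.1556

240.156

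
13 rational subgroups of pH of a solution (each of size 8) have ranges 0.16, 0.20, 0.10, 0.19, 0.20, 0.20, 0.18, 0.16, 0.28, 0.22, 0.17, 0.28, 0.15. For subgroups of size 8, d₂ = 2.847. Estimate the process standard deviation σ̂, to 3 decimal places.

0.067

R̄ = (0.16 + 0.20 + 0.10 + 0.19 + 0.20 + 0.20 + 0.18 + 0.16 + 0.28 + 0.22 + 0.17 + 0.28 + 0.15) / 13 = 0.1915
σ̂ = R̄ / d₂ = 0.1915 / 2.847 = 0.0673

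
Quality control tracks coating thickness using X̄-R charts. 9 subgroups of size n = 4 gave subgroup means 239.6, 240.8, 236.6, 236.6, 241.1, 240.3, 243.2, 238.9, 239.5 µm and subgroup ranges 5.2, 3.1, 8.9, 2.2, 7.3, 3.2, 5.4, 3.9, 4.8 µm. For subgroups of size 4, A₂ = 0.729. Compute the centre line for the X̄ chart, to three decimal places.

X̄̄ = (239.6 + 240.8 + 236.6 + 236.6 + 241.1 + 240.3 + 243.2 + 238.9 + 239.5) / 9 = 2156.6000 / 9 = 239.6222
CL = X̄̄ = 239.6222

239.622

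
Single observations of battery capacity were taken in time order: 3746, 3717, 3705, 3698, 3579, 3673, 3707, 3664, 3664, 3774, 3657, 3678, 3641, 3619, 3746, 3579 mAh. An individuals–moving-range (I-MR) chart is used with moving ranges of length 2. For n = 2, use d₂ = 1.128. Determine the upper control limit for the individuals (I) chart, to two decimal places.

X̄ = (3746 + 3717 + 3705 + 3698 + 3579 + 3673 + 3707 + 3664 + 3664 + 3774 + 3657 + 3678 + 3641 + 3619 + 3746 + 3579) / 16 = 3677.9375
Moving ranges: 29, 12, 7, 119, 94, 34, 43, 0, 110, 117, 21, 37, 22, 127, 167; M̄R̄ = 939.0000 / 15 = 62.6000
UCL = X̄ + 3·M̄R̄/d₂ = 3677.9375 + 3 × 62.6000 / 1.128 = 3844.4269

3844.43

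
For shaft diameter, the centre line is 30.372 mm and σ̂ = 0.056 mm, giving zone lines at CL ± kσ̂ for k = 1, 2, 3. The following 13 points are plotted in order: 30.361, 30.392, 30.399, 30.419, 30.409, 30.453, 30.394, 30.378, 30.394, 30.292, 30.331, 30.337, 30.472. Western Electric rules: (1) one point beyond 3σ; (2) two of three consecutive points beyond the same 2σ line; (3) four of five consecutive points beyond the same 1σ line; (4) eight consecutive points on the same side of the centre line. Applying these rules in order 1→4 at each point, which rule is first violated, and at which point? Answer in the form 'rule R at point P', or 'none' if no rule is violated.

Zone of each point (C = within 1σ̂, B = 1σ̂–2σ̂, A = 2σ̂–3σ̂, * = beyond 3σ̂; sign = side of CL): 1:-C, 2:+C, 3:+C, 4:+C, 5:+C, 6:+B, 7:+C, 8:+C, 9:+C, 10:-B, 11:-C, 12:-C, 13:+B
Rule 4 (eight consecutive points on the same side of the centre line) is satisfied at point 9.

rule 4 at point 9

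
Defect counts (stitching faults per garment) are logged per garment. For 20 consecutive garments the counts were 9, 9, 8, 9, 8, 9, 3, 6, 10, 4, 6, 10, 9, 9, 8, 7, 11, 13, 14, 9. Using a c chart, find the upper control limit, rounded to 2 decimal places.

c̄ = (9 + 9 + 8 + 9 + 8 + 9 + 3 + 6 + 10 + 4 + 6 + 10 + 9 + 9 + 8 + 7 + 11 + 13 + 14 + 9) / 20 = 171 / 20 = 8.5500
UCL = c̄ + 3√c̄ = 8.5500 + 3 × √8.5500 = 8.5500 + 3 × 2.9240 = 17.3221

17.32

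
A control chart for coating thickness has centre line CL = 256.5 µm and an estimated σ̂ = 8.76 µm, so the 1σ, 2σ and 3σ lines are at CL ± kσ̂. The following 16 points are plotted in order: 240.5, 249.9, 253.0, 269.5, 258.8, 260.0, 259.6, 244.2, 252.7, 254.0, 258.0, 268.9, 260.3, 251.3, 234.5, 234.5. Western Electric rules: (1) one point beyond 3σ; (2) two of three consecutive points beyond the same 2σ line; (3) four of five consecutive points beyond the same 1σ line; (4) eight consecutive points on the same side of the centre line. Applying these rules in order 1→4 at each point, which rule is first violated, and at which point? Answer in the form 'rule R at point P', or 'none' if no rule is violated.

rule 2 at point 16

Zone of each point (C = within 1σ̂, B = 1σ̂–2σ̂, A = 2σ̂–3σ̂, * = beyond 3σ̂; sign = side of CL): 1:-B, 2:-C, 3:-C, 4:+B, 5:+C, 6:+C, 7:+C, 8:-B, 9:-C, 10:-C, 11:+C, 12:+B, 13:+C, 14:-C, 15:-A, 16:-A
Rule 2 (two of three consecutive points beyond the same 2σ limit) is satisfied at point 16.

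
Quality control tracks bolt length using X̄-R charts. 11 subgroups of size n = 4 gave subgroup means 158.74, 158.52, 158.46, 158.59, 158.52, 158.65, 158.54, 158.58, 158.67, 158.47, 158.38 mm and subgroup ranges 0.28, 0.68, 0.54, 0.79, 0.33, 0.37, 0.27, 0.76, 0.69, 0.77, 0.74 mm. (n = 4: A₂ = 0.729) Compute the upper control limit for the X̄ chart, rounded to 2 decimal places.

158.97

X̄̄ = (158.74 + 158.52 + 158.46 + 158.59 + 158.52 + 158.65 + 158.54 + 158.58 + 158.67 + 158.47 + 158.38) / 11 = 1744.1200 / 11 = 158.5564
R̄ = (0.28 + 0.68 + 0.54 + 0.79 + 0.33 + 0.37 + 0.27 + 0.76 + 0.69 + 0.77 + 0.74) / 11 = 6.2200 / 11 = 0.5655
UCL = X̄̄ + A₂·R̄ = 158.5564 + 0.729 × 0.5655 = 158.9686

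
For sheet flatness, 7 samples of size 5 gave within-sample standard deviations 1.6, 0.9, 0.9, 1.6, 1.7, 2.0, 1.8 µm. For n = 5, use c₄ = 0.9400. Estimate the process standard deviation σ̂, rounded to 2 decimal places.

1.60

s̄ = (1.6 + 0.9 + 0.9 + 1.6 + 1.7 + 2.0 + 1.8) / 7 = 1.5000
σ̂ = s̄ / c₄ = 1.5000 / 0.9400 = 1.5957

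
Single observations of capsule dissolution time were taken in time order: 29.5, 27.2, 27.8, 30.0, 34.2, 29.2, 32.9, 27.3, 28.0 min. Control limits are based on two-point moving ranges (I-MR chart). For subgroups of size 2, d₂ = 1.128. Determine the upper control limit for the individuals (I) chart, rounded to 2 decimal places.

X̄ = (29.5 + 27.2 + 27.8 + 30.0 + 34.2 + 29.2 + 32.9 + 27.3 + 28.0) / 9 = 29.5667
Moving ranges: 2.3, 0.6, 2.2, 4.2, 5.0, 3.7, 5.6, 0.7; M̄R̄ = 24.3000 / 8 = 3.0375
UCL = X̄ + 3·M̄R̄/d₂ = 29.5667 + 3 × 3.0375 / 1.128 = 37.6451

37.65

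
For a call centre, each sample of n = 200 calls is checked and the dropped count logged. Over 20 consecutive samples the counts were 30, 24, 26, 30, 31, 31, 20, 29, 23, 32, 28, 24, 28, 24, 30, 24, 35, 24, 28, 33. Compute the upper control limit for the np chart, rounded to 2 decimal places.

p̄ = Σdᵢ / (k·n) = 554 / (20 × 200) = 0.13850
UCL = np̄ + 3·√(np̄(1−p̄)) = 27.7000 + 3 × √(27.7000×0.86150) = 27.7000 + 3 × 4.8850 = 42.3551

42.36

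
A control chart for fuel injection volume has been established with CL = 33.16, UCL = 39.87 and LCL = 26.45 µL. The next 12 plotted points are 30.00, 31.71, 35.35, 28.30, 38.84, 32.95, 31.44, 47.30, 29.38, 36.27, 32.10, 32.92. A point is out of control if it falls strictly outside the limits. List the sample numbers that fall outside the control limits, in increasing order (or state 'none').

Compare each point to [26.45, 39.87]: sample 8 = 47.30 > UCL.

8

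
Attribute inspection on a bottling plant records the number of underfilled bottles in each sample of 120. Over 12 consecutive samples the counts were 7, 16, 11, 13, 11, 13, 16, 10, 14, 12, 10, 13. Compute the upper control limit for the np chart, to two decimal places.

22.09

p̄ = Σdᵢ / (k·n) = 146 / (12 × 120) = 0.10139
UCL = np̄ + 3·√(np̄(1−p̄)) = 12.1667 + 3 × √(12.1667×0.89861) = 12.1667 + 3 × 3.3065 = 22.0862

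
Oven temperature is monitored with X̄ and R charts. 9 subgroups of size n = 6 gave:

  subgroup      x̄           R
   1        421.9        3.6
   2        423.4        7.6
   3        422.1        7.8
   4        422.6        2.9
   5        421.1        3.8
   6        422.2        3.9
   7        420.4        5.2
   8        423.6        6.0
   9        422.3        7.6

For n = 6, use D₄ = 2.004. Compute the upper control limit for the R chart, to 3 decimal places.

R̄ = (3.6 + 7.6 + 7.8 + 2.9 + 3.8 + 3.9 + 5.2 + 6.0 + 7.6) / 9 = 48.4000 / 9 = 5.3778
UCL_R = D₄·R̄ = 2.004 × 5.3778 = 10.7771

10.777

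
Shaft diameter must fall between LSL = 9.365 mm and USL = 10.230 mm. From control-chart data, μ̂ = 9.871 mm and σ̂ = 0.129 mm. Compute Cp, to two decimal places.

Cp = (USL − LSL) / (6σ̂) = (10.230 − 9.365) / (6 × 0.129) = 0.8650 / 0.7740 = 1.1176

1.12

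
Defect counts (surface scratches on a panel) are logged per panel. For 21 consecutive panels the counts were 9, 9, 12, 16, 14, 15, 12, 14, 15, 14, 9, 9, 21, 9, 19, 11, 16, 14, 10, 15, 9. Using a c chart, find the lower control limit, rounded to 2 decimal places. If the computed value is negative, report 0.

c̄ = (9 + 9 + 12 + 16 + 14 + 15 + 12 + 14 + 15 + 14 + 9 + 9 + 21 + 9 + 19 + 11 + 16 + 14 + 10 + 15 + 9) / 21 = 272 / 21 = 12.9524
LCL = c̄ − 3√c̄ = 12.9524 − 3 × 3.5989 = 2.1556

2.16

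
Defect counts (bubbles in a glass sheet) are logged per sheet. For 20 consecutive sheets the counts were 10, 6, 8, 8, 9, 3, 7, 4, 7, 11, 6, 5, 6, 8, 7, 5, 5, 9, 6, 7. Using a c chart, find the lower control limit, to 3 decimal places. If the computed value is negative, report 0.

c̄ = (10 + 6 + 8 + 8 + 9 + 3 + 7 + 4 + 7 + 11 + 6 + 5 + 6 + 8 + 7 + 5 + 5 + 9 + 6 + 7) / 20 = 137 / 20 = 6.8500
LCL = c̄ − 3√c̄ = 6.8500 − 3 × 2.6173 = -1.0018 → 0 (cannot be negative)

0.000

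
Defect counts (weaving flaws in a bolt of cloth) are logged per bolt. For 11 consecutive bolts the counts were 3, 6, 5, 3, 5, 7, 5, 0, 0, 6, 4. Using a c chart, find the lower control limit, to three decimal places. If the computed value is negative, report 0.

0.000

c̄ = (3 + 6 + 5 + 3 + 5 + 7 + 5 + 0 + 0 + 6 + 4) / 11 = 44 / 11 = 4.0000
LCL = c̄ − 3√c̄ = 4.0000 − 3 × 2.0000 = -2.0000 → 0 (cannot be negative)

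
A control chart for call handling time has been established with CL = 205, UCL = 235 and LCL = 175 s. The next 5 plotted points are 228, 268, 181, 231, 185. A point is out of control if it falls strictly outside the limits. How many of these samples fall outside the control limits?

1

Compare each point to [175, 235]: sample 2 = 268 > UCL.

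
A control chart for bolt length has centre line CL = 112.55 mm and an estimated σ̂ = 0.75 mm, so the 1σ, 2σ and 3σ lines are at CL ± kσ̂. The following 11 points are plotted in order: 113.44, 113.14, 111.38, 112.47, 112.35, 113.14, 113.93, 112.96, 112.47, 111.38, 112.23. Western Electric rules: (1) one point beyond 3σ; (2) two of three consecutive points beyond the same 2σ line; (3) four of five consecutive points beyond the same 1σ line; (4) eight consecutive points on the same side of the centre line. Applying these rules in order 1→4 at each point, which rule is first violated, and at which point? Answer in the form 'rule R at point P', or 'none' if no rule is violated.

none

Zone of each point (C = within 1σ̂, B = 1σ̂–2σ̂, A = 2σ̂–3σ̂, * = beyond 3σ̂; sign = side of CL): 1:+B, 2:+C, 3:-B, 4:-C, 5:-C, 6:+C, 7:+B, 8:+C, 9:-C, 10:-B, 11:-C
No rule fires across all 11 points.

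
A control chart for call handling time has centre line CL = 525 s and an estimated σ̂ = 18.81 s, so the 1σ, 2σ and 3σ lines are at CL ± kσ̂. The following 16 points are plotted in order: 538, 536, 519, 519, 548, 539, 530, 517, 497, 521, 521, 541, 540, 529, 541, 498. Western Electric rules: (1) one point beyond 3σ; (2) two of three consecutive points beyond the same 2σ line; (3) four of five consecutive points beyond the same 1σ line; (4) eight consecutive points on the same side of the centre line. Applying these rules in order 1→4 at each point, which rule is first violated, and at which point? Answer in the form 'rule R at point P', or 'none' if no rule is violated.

Zone of each point (C = within 1σ̂, B = 1σ̂–2σ̂, A = 2σ̂–3σ̂, * = beyond 3σ̂; sign = side of CL): 1:+C, 2:+C, 3:-C, 4:-C, 5:+B, 6:+C, 7:+C, 8:-C, 9:-B, 10:-C, 11:-C, 12:+C, 13:+C, 14:+C, 15:+C, 16:-B
No rule fires across all 16 points.

none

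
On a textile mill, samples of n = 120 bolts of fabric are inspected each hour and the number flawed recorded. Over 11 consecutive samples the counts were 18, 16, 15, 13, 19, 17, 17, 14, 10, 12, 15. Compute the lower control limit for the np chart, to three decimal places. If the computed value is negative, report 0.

4.194

p̄ = Σdᵢ / (k·n) = 166 / (11 × 120) = 0.12576
LCL = np̄ − 3·√(np̄(1−p̄)) = 15.0909 − 3 × 3.6322 = 4.1942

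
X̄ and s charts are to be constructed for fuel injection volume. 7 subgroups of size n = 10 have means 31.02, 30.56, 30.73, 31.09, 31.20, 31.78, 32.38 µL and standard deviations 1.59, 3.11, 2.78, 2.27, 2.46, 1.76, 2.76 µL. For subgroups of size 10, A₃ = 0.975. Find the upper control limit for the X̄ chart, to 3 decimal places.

X̄̄ = (31.02 + 30.56 + 30.73 + 31.09 + 31.20 + 31.78 + 32.38) / 7 = 31.2514
s̄ = (1.59 + 3.11 + 2.78 + 2.27 + 2.46 + 1.76 + 2.76) / 7 = 2.3900
UCL = X̄̄ + A₃·s̄ = 31.2514 + 0.975 × 2.3900 = 33.5817

33.582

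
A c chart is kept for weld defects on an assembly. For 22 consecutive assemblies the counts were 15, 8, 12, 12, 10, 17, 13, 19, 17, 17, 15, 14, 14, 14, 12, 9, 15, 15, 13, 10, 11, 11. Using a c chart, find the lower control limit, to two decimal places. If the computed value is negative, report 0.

c̄ = (15 + 8 + 12 + 12 + 10 + 17 + 13 + 19 + 17 + 17 + 15 + 14 + 14 + 14 + 12 + 9 + 15 + 15 + 13 + 10 + 11 + 11) / 22 = 293 / 22 = 13.3182
LCL = c̄ − 3√c̄ = 13.3182 − 3 × 3.6494 = 2.3700

2.37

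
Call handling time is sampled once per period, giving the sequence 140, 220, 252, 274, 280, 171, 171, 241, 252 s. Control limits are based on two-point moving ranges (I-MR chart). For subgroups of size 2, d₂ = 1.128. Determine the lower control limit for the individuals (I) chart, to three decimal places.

X̄ = (140 + 220 + 252 + 274 + 280 + 171 + 171 + 241 + 252) / 9 = 222.3333
Moving ranges: 80, 32, 22, 6, 109, 0, 70, 11; M̄R̄ = 330.0000 / 8 = 41.2500
LCL = X̄ − 3·M̄R̄/d₂ = 222.3333 − 3 × 41.2500 / 1.128 = 112.6259

112.626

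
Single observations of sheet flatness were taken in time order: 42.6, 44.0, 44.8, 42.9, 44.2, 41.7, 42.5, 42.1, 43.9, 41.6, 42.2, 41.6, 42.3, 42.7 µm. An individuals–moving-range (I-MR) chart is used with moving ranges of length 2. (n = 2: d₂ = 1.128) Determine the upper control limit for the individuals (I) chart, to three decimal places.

45.964

X̄ = (42.6 + 44.0 + 44.8 + 42.9 + 44.2 + 41.7 + 42.5 + 42.1 + 43.9 + 41.6 + 42.2 + 41.6 + 42.3 + 42.7) / 14 = 42.7929
Moving ranges: 1.4, 0.8, 1.9, 1.3, 2.5, 0.8, 0.4, 1.8, 2.3, 0.6, 0.6, 0.7, 0.4; M̄R̄ = 15.5000 / 13 = 1.1923
UCL = X̄ + 3·M̄R̄/d₂ = 42.7929 + 3 × 1.1923 / 1.128 = 45.9639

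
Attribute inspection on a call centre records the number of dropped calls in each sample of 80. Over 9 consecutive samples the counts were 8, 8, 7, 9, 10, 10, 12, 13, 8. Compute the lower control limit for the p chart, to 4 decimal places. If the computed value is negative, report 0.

0.0098

p̄ = Σdᵢ / (k·n) = 85 / (9 × 80) = 0.11806
LCL = p̄ − 3·√(p̄(1−p̄)/n) = 0.11806 − 3 × 0.03608 = 0.00983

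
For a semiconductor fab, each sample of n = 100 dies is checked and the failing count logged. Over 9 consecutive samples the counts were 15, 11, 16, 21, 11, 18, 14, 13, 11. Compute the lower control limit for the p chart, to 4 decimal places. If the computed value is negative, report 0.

0.0390

p̄ = Σdᵢ / (k·n) = 130 / (9 × 100) = 0.14444
LCL = p̄ − 3·√(p̄(1−p̄)/n) = 0.14444 − 3 × 0.03515 = 0.03898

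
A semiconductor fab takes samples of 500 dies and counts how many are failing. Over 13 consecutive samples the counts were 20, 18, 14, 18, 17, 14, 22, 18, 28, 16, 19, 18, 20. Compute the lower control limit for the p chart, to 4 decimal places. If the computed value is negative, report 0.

0.0118

p̄ = Σdᵢ / (k·n) = 242 / (13 × 500) = 0.03723
LCL = p̄ − 3·√(p̄(1−p̄)/n) = 0.03723 − 3 × 0.00847 = 0.01183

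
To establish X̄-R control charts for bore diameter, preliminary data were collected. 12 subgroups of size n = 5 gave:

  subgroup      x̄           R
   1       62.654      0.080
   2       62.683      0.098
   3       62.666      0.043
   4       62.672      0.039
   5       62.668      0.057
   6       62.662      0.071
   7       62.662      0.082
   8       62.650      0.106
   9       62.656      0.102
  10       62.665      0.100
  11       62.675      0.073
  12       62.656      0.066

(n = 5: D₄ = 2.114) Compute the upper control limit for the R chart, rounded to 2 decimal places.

R̄ = (0.080 + 0.098 + 0.043 + 0.039 + 0.057 + 0.071 + 0.082 + 0.106 + 0.102 + 0.100 + 0.073 + 0.066) / 12 = 0.9170 / 12 = 0.0764
UCL_R = D₄·R̄ = 2.114 × 0.0764 = 0.1615

0.16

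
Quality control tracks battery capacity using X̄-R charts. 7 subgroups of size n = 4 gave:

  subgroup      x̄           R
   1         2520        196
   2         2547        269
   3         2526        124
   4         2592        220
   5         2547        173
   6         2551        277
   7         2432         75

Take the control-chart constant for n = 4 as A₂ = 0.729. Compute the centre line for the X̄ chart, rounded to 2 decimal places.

X̄̄ = (2520 + 2547 + 2526 + 2592 + 2547 + 2551 + 2432) / 7 = 17715.0000 / 7 = 2530.7143
CL = X̄̄ = 2530.7143

2530.71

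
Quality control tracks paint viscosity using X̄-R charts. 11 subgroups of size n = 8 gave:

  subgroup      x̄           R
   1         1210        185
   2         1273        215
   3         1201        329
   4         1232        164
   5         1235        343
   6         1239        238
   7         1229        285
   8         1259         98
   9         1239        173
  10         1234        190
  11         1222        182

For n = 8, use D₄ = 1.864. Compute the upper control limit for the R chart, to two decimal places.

407.03

R̄ = (185 + 215 + 329 + 164 + 343 + 238 + 285 + 98 + 173 + 190 + 182) / 11 = 2402.0000 / 11 = 218.3636
UCL_R = D₄·R̄ = 1.864 × 218.3636 = 407.0298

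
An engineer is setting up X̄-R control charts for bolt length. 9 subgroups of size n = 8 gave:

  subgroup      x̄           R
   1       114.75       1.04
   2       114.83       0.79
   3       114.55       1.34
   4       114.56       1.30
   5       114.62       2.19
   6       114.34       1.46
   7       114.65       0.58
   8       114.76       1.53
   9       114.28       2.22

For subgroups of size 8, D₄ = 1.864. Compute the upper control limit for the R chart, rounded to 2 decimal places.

R̄ = (1.04 + 0.79 + 1.34 + 1.30 + 2.19 + 1.46 + 0.58 + 1.53 + 2.22) / 9 = 12.4500 / 9 = 1.3833
UCL_R = D₄·R̄ = 1.864 × 1.3833 = 2.5785

2.58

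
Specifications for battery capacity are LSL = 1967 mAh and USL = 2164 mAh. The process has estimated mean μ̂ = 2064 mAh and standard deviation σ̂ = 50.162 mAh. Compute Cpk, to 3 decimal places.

Cpu = (USL − μ̂) / (3σ̂) = (2164 − 2064) / (3 × 50.162) = 0.6645; Cpl = (μ̂ − LSL) / (3σ̂) = (2064 − 1967) / (3 × 50.162) = 0.6446; Cpk = min(Cpu, Cpl) = 0.6446

0.645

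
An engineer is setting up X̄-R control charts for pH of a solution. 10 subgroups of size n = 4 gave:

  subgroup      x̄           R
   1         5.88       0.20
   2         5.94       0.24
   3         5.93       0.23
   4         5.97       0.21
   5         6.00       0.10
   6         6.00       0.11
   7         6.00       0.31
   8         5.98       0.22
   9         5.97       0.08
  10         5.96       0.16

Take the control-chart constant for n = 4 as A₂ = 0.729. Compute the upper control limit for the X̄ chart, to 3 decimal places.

6.099

X̄̄ = (5.88 + 5.94 + 5.93 + 5.97 + 6.00 + 6.00 + 6.00 + 5.98 + 5.97 + 5.96) / 10 = 59.6300 / 10 = 5.9630
R̄ = (0.20 + 0.24 + 0.23 + 0.21 + 0.10 + 0.11 + 0.31 + 0.22 + 0.08 + 0.16) / 10 = 1.8600 / 10 = 0.1860
UCL = X̄̄ + A₂·R̄ = 5.9630 + 0.729 × 0.1860 = 6.0986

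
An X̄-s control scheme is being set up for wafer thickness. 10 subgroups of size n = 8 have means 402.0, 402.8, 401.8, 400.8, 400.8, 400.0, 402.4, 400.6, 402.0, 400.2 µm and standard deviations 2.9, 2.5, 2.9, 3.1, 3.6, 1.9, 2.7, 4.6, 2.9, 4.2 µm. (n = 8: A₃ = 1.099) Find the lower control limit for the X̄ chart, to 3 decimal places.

X̄̄ = (402.0 + 402.8 + 401.8 + 400.8 + 400.8 + 400.0 + 402.4 + 400.6 + 402.0 + 400.2) / 10 = 401.3400
s̄ = (2.9 + 2.5 + 2.9 + 3.1 + 3.6 + 1.9 + 2.7 + 4.6 + 2.9 + 4.2) / 10 = 3.1300
LCL = X̄̄ − A₃·s̄ = 401.3400 − 1.099 × 3.1300 = 397.9001

397.900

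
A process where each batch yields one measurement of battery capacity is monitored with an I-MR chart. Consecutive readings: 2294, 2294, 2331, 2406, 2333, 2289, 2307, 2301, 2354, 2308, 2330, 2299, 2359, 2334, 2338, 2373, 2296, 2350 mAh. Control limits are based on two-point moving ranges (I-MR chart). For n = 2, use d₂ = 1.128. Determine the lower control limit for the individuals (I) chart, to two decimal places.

X̄ = (2294 + 2294 + 2331 + 2406 + 2333 + 2289 + 2307 + 2301 + 2354 + 2308 + 2330 + 2299 + 2359 + 2334 + 2338 + 2373 + 2296 + 2350) / 18 = 2327.5556
Moving ranges: 0, 37, 75, 73, 44, 18, 6, 53, 46, 22, 31, 60, 25, 4, 35, 77, 54; M̄R̄ = 660.0000 / 17 = 38.8235
LCL = X̄ − 3·M̄R̄/d₂ = 2327.5556 − 3 × 38.8235 / 1.128 = 2224.3015

2224.30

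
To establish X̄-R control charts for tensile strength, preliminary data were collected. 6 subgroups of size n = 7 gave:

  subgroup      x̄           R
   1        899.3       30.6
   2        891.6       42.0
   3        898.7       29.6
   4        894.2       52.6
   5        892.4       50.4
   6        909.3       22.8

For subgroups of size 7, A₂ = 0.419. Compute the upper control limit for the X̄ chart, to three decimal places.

913.505

X̄̄ = (899.3 + 891.6 + 898.7 + 894.2 + 892.4 + 909.3) / 6 = 5385.5000 / 6 = 897.5833
R̄ = (30.6 + 42.0 + 29.6 + 52.6 + 50.4 + 22.8) / 6 = 228.0000 / 6 = 38.0000
UCL = X̄̄ + A₂·R̄ = 897.5833 + 0.419 × 38.0000 = 913.5053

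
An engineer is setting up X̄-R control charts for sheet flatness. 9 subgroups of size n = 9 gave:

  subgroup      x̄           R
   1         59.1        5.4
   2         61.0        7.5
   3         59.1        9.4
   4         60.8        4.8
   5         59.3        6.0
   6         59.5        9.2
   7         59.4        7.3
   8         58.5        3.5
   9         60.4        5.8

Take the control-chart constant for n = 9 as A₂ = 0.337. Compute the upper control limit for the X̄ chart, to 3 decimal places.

61.883

X̄̄ = (59.1 + 61.0 + 59.1 + 60.8 + 59.3 + 59.5 + 59.4 + 58.5 + 60.4) / 9 = 537.1000 / 9 = 59.6778
R̄ = (5.4 + 7.5 + 9.4 + 4.8 + 6.0 + 9.2 + 7.3 + 3.5 + 5.8) / 9 = 58.9000 / 9 = 6.5444
UCL = X̄̄ + A₂·R̄ = 59.6778 + 0.337 × 6.5444 = 61.8833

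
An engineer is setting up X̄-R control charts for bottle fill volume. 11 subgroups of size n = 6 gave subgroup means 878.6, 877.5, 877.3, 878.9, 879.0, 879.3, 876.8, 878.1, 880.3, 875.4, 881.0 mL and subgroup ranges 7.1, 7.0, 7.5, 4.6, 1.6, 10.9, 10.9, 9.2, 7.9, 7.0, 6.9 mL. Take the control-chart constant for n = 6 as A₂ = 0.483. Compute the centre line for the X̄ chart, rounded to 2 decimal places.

878.38

X̄̄ = (878.6 + 877.5 + 877.3 + 878.9 + 879.0 + 879.3 + 876.8 + 878.1 + 880.3 + 875.4 + 881.0) / 11 = 9662.2000 / 11 = 878.3818
CL = X̄̄ = 878.3818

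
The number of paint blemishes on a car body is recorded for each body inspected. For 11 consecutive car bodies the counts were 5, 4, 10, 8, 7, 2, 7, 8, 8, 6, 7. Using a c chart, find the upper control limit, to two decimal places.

c̄ = (5 + 4 + 10 + 8 + 7 + 2 + 7 + 8 + 8 + 6 + 7) / 11 = 72 / 11 = 6.5455
UCL = c̄ + 3√c̄ = 6.5455 + 3 × √6.5455 = 6.5455 + 3 × 2.5584 = 14.2207

14.22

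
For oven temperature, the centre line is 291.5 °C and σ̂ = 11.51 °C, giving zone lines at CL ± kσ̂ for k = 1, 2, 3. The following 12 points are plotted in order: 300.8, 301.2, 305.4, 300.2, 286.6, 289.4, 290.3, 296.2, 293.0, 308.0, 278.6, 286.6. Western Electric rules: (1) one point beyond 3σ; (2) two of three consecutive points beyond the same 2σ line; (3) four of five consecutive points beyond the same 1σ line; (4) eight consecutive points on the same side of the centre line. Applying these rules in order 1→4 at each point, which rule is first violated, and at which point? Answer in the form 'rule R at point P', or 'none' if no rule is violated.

Zone of each point (C = within 1σ̂, B = 1σ̂–2σ̂, A = 2σ̂–3σ̂, * = beyond 3σ̂; sign = side of CL): 1:+C, 2:+C, 3:+B, 4:+C, 5:-C, 6:-C, 7:-C, 8:+C, 9:+C, 10:+B, 11:-B, 12:-C
No rule fires across all 12 points.

none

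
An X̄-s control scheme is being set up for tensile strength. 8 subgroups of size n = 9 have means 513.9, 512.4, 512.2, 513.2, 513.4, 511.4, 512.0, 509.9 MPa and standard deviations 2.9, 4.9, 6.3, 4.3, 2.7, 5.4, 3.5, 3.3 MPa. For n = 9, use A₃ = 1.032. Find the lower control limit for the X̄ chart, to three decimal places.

508.004

X̄̄ = (513.9 + 512.4 + 512.2 + 513.2 + 513.4 + 511.4 + 512.0 + 509.9) / 8 = 512.3000
s̄ = (2.9 + 4.9 + 6.3 + 4.3 + 2.7 + 5.4 + 3.5 + 3.3) / 8 = 4.1625
LCL = X̄̄ − A₃·s̄ = 512.3000 − 1.032 × 4.1625 = 508.0043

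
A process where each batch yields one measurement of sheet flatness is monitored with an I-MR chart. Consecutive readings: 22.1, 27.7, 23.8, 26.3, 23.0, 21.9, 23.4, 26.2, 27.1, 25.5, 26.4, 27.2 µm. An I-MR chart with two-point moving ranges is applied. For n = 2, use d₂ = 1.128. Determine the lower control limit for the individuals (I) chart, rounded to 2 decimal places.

19.03

X̄ = (22.1 + 27.7 + 23.8 + 26.3 + 23.0 + 21.9 + 23.4 + 26.2 + 27.1 + 25.5 + 26.4 + 27.2) / 12 = 25.0500
Moving ranges: 5.6, 3.9, 2.5, 3.3, 1.1, 1.5, 2.8, 0.9, 1.6, 0.9, 0.8; M̄R̄ = 24.9000 / 11 = 2.2636
LCL = X̄ − 3·M̄R̄/d₂ = 25.0500 − 3 × 2.2636 / 1.128 = 19.0297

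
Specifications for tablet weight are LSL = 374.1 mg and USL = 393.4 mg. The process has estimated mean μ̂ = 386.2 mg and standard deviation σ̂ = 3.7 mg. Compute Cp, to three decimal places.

Cp = (USL − LSL) / (6σ̂) = (393.4 − 374.1) / (6 × 3.7) = 19.3000 / 22.2000 = 0.8694

0.869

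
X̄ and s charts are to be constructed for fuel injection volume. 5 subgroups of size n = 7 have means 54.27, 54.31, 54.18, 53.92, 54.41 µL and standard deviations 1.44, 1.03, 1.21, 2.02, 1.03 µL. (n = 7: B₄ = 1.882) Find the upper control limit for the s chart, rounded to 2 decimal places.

2.53

s̄ = (1.44 + 1.03 + 1.21 + 2.02 + 1.03) / 5 = 1.3460
UCL_s = B₄·s̄ = 1.882 × 1.3460 = 2.5332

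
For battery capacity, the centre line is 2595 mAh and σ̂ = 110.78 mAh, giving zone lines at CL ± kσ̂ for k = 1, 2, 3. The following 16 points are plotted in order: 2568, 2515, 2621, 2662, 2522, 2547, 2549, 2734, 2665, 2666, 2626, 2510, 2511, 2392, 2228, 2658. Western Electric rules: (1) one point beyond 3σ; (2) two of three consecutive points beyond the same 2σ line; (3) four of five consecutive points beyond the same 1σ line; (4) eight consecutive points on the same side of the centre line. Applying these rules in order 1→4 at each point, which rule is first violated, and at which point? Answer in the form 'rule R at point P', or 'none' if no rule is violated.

Zone of each point (C = within 1σ̂, B = 1σ̂–2σ̂, A = 2σ̂–3σ̂, * = beyond 3σ̂; sign = side of CL): 1:-C, 2:-C, 3:+C, 4:+C, 5:-C, 6:-C, 7:-C, 8:+B, 9:+C, 10:+C, 11:+C, 12:-C, 13:-C, 14:-B, 15:-*, 16:+C
Rule 1 (one point beyond the 3σ limits) is satisfied at point 15.

rule 1 at point 15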